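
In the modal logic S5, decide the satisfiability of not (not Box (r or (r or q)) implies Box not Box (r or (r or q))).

Unsatisfiable (every branch closes)

1. not (not Box (r or (r or q)) implies Box not Box (r or (r or q))), 0
2. not Box (r or (r or q)), 0   [neg-implies-rule on 1]
3. not Box not Box (r or (r or q)), 0   [neg-implies-rule on 1]
4. not (r or (r or q)), 1   [neg-Box-rule on 2: fresh world 1, 0R1]
5. not r, 1   [neg-or-rule on 4]
6. not (r or q), 1   [neg-or-rule on 4]
7. not q, 1   [neg-or-rule on 6]
8. Box (r or (r or q)), 2   [neg-Box-rule on 3: fresh world 2, 0R2]
9. r or (r or q), 0   [Box-rule on 8 via 2R0]
10. r or (r or q), 1   [Box-rule on 8 via 2R1]
11. r or (r or q), 2   [Box-rule on 8 via 2R2]
12. r or q, 0   [or-rule on 9 (branches; this branch)]
13. r or q, 1   [or-rule on 10 (branches; this branch)]
14. r or q, 2   [or-rule on 11 (branches; this branch)]
15. q, 0   [or-rule on 12 (branches; this branch)]
16. q, 1   [or-rule on 13 (branches; this branch)]
Accessibility: 0R0, 0R1, 0R2, 1R0, 1R1, 1R2, 2R0, 2R1, 2R2
Branch closes: q and not q both at 1.
(One branch shown.) All branches close.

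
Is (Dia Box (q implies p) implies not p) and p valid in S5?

No, not valid

Tableau for the negation not ((Dia Box (q implies p) implies not p) and p):
1. not ((Dia Box (q implies p) implies not p) and p), 0
2. not p, 0
Accessibility: 0R0
The negation has an open branch (countermodel exists).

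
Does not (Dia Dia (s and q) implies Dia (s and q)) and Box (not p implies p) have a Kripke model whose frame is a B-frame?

1. not (Dia Dia (s and q) implies Dia (s and q)) and Box (not p implies p), u
2. not (Dia Dia (s and q) implies Dia (s and q)), u
3. Box (not p implies p), u
4. Dia Dia (s and q), u
5. not Dia (s and q), u
6. not p implies p, u
7. not (s and q), u
8. p, u
9. not q, u
10. Dia (s and q), v
11. not p implies p, v
12. not (s and q), v
13. p, v
14. not q, v
15. s and q, w
16. s, w
17. q, w
Accessibility: uRu, uRv, vRu, vRv, vRw, wRv, wRw

Yes, satisfiable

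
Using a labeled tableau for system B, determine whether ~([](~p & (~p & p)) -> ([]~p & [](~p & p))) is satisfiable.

1. ~([](~p & (~p & p)) -> ([]~p & [](~p & p))), w0
2. [](~p & (~p & p)), w0
3. ~([]~p & [](~p & p)), w0
4. ~p & (~p & p), w0
5. ~p, w0
6. ~p & p, w0
7. p, w0
Accessibility: w0Rw0
Branch closes: p and ~p both at w0.
Every branch closes; the branch above is one of them.

Unsatisfiable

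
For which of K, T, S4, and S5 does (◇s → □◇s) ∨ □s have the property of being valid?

S5

S4-tableau for the negation ¬((◇s → □◇s) ∨ □s):
1. ¬((◇s → □◇s) ∨ □s), 0
2. ¬(◇s → □◇s), 0
3. ¬□s, 0
4. ◇s, 0
5. ¬□◇s, 0
6. ¬s, 1
7. s, 2
8. ¬◇s, 3
9. ¬s, 3
Accessibility: 0R0, 0R1, 0R2, 0R3, 1R1, 2R2, 3R3
Complete open branch: countermodel on an S4-frame, so not valid in S4, nor in K, T (the same frame is also a K-frame and a T-frame).
S5-tableau for the negation ¬((◇s → □◇s) ∨ □s):
1. ¬((◇s → □◇s) ∨ □s), 0
2. ¬(◇s → □◇s), 0
3. ¬□s, 0
4. ◇s, 0
5. ¬□◇s, 0
6. ¬s, 1
7. s, 2
8. ¬◇s, 3
9. ¬s, 0
10. ¬s, 2
Accessibility: 0R0, 0R1, 0R2, 0R3, 1R0, 1R1, 1R2, 1R3, 2R0, 2R1, 2R2, 2R3, 3R0, 3R1, 3R2, 3R3
Branch closes: s and ¬s both at 2.
Every branch closes (one shown): valid in S5.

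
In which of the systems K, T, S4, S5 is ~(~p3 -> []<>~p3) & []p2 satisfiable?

S4-tableau for the formula:
1. ~(~p3 -> []<>~p3) & []p2, u
2. ~(~p3 -> []<>~p3), u
3. []p2, u
4. ~p3, u
5. ~[]<>~p3, u
6. p2, u
7. ~<>~p3, v
8. p2, v
9. p3, v
Accessibility: uRu, uRv, vRv
Complete open branch: satisfiable in S4, hence also in K, T (this S4-model is also a K-model and a T-model).
S5-tableau for the formula:
1. ~(~p3 -> []<>~p3) & []p2, u
2. ~(~p3 -> []<>~p3), u
3. []p2, u
4. ~p3, u
5. ~[]<>~p3, u
6. p2, u
7. ~<>~p3, v
8. p2, v
9. p3, u
Accessibility: uRu, uRv, vRu, vRv
Branch closes: p3 and ~p3 both at u.
Every branch closes (one shown): unsatisfiable in S5.

K, T, S4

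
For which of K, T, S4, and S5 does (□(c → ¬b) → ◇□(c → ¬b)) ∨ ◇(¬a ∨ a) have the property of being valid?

T, S4, S5

K-tableau for the negation ¬((□(c → ¬b) → ◇□(c → ¬b)) ∨ ◇(¬a ∨ a)):
1. ¬((□(c → ¬b) → ◇□(c → ¬b)) ∨ ◇(¬a ∨ a)), w0
2. ¬(□(c → ¬b) → ◇□(c → ¬b)), w0
3. ¬◇(¬a ∨ a), w0
4. □(c → ¬b), w0
5. ¬◇□(c → ¬b), w0
Complete open branch: countermodel on a K-frame, so not valid in K.
T-tableau for the negation ¬((□(c → ¬b) → ◇□(c → ¬b)) ∨ ◇(¬a ∨ a)):
1. ¬((□(c → ¬b) → ◇□(c → ¬b)) ∨ ◇(¬a ∨ a)), w0
2. ¬(□(c → ¬b) → ◇□(c → ¬b)), w0
3. ¬◇(¬a ∨ a), w0
4. □(c → ¬b), w0
5. ¬◇□(c → ¬b), w0
6. ¬(¬a ∨ a), w0
7. a, w0
8. ¬a, w0
Accessibility: w0Rw0
Branch closes: a and ¬a both at w0.
Every branch closes (one shown): valid in T, hence also in S4, S5 (every theorem of T is a theorem of S4 and S5).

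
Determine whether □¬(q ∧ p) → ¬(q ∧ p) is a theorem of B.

Valid in B

Tableau for the negation ¬(□¬(q ∧ p) → ¬(q ∧ p)):
1. ¬(□¬(q ∧ p) → ¬(q ∧ p)), u
2. □¬(q ∧ p), u
3. q ∧ p, u
4. q, u
5. p, u
6. ¬(q ∧ p), u
7. ¬p, u
Accessibility: uRu
Branch closes: p and ¬p both at u.
All branches of the negation close; one closing branch shown above.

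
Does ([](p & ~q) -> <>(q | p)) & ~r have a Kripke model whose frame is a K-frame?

Satisfiable

1. ([](p & ~q) -> <>(q | p)) & ~r, u
2. [](p & ~q) -> <>(q | p), u
3. ~r, u
4. <>(q | p), u
5. q | p, v
6. p, v
Accessibility: uRv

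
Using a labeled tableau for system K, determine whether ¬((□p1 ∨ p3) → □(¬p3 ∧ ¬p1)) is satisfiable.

1. ¬((□p1 ∨ p3) → □(¬p3 ∧ ¬p1)), u
2. □p1 ∨ p3, u
3. ¬□(¬p3 ∧ ¬p1), u
4. p3, u
5. ¬(¬p3 ∧ ¬p1), v
6. p1, v
Accessibility: uRv

Satisfiable (open branch found)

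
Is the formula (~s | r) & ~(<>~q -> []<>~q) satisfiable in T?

Satisfiable (open branch found)

1. (~s | r) & ~(<>~q -> []<>~q), u
2. ~s | r, u
3. ~(<>~q -> []<>~q), u
4. <>~q, u
5. ~[]<>~q, u
6. r, u
7. ~q, v
8. ~<>~q, w
9. q, w
Accessibility: uRu, uRv, uRw, vRv, wRw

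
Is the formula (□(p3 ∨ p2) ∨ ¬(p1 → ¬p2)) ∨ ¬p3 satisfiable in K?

Satisfiable (open branch found)

1. (□(p3 ∨ p2) ∨ ¬(p1 → ¬p2)) ∨ ¬p3, 0
2. ¬p3, 0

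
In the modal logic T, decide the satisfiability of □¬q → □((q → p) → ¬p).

Satisfiable

1. □¬q → □((q → p) → ¬p), 0
2. □((q → p) → ¬p), 0   [→-rule on 1 (branches; this branch)]
3. (q → p) → ¬p, 0   [□-rule on 2 via 0R0]
4. ¬p, 0   [→-rule on 3 (branches; this branch)]
Accessibility: 0R0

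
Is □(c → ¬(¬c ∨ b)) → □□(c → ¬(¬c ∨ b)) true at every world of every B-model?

Tableau for the negation ¬(□(c → ¬(¬c ∨ b)) → □□(c → ¬(¬c ∨ b))):
1. ¬(□(c → ¬(¬c ∨ b)) → □□(c → ¬(¬c ∨ b))), 0
2. □(c → ¬(¬c ∨ b)), 0   [¬→-rule on 1]
3. ¬□□(c → ¬(¬c ∨ b)), 0   [¬→-rule on 1]
4. c → ¬(¬c ∨ b), 0   [□-rule on 2 via 0R0]
5. ¬(¬c ∨ b), 0   [→-rule on 4 (branches; this branch)]
6. c, 0   [¬∨-rule on 5]
7. ¬b, 0   [¬∨-rule on 5]
8. ¬□(c → ¬(¬c ∨ b)), 1   [¬□-rule on 3: fresh world 1, 0R1]
9. c → ¬(¬c ∨ b), 1   [□-rule on 2 via 0R1]
10. ¬(¬c ∨ b), 1   [→-rule on 9 (branches; this branch)]
11. c, 1   [¬∨-rule on 10]
12. ¬b, 1   [¬∨-rule on 10]
13. ¬(c → ¬(¬c ∨ b)), 2   [¬□-rule on 8: fresh world 2, 1R2]
14. c, 2   [¬→-rule on 13]
15. ¬c ∨ b, 2   [¬→-rule on 13]
16. b, 2   [∨-rule on 15 (branches; this branch)]
Accessibility: 0R0, 0R1, 1R0, 1R1, 1R2, 2R1, 2R2
The negation has an open branch (countermodel exists).

Not valid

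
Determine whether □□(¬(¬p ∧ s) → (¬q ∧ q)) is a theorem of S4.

No, not valid

Tableau for the negation ¬□□(¬(¬p ∧ s) → (¬q ∧ q)):
1. ¬□□(¬(¬p ∧ s) → (¬q ∧ q)), w0
2. ¬□(¬(¬p ∧ s) → (¬q ∧ q)), w1   [¬□-rule on 1: fresh world w1, w0Rw1]
3. ¬(¬(¬p ∧ s) → (¬q ∧ q)), w2   [¬□-rule on 2: fresh world w2, w1Rw2]
4. ¬(¬p ∧ s), w2   [¬→-rule on 3]
5. ¬(¬q ∧ q), w2   [¬→-rule on 3]
6. ¬s, w2   [¬∧-rule on 4 (branches; this branch)]
7. ¬q, w2   [¬∧-rule on 5 (branches; this branch)]
Accessibility: w0Rw0, w0Rw1, w0Rw2, w1Rw1, w1Rw2, w2Rw2
The negation has an open branch (countermodel exists).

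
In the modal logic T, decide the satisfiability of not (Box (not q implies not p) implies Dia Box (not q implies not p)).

1. not (Box (not q implies not p) implies Dia Box (not q implies not p)), w0
2. Box (not q implies not p), w0   [neg-implies-rule on 1]
3. not Dia Box (not q implies not p), w0   [neg-implies-rule on 1]
4. not q implies not p, w0   [Box-rule on 2 via w0Rw0]
5. not Box (not q implies not p), w0   [neg-Dia-rule on 3 via w0Rw0]
6. not p, w0   [implies-rule on 4 (branches; this branch)]
7. not (not q implies not p), w1   [neg-Box-rule on 5: fresh world w1, w0Rw1]
8. not q, w1   [neg-implies-rule on 7]
9. p, w1   [neg-implies-rule on 7]
10. not q implies not p, w1   [Box-rule on 2 via w0Rw1]
11. not Box (not q implies not p), w1   [neg-Dia-rule on 3 via w0Rw1]
12. not p, w1   [implies-rule on 10 (branches; this branch)]
Accessibility: w0Rw0, w0Rw1, w1Rw1
Branch closes: p and not p both at w1.
(One branch shown.) All branches close.

Unsatisfiable (every branch closes)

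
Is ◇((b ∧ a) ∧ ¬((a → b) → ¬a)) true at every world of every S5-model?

Tableau for the negation ¬◇((b ∧ a) ∧ ¬((a → b) → ¬a)):
1. ¬◇((b ∧ a) ∧ ¬((a → b) → ¬a)), w0
2. ¬((b ∧ a) ∧ ¬((a → b) → ¬a)), w0
3. (a → b) → ¬a, w0
4. ¬a, w0
Accessibility: w0Rw0
The negation has an open branch (countermodel exists).

No, not valid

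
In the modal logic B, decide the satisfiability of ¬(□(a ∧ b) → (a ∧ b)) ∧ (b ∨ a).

1. ¬(□(a ∧ b) → (a ∧ b)) ∧ (b ∨ a), u
2. ¬(□(a ∧ b) → (a ∧ b)), u
3. b ∨ a, u
4. □(a ∧ b), u
5. ¬(a ∧ b), u
6. a ∧ b, u
7. a, u
8. b, u
9. ¬b, u
Accessibility: uRu
Branch closes: b and ¬b both at u.
(One branch shown.) All branches close.

Unsatisfiable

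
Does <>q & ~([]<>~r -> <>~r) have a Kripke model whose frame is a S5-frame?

No, unsatisfiable

1. <>q & ~([]<>~r -> <>~r), 0
2. <>q, 0
3. ~([]<>~r -> <>~r), 0
4. []<>~r, 0
5. ~<>~r, 0
6. <>~r, 0
7. r, 0
8. q, 1
9. <>~r, 1
10. r, 1
11. ~r, 2
12. <>~r, 2
13. r, 2
Accessibility: 0R0, 0R1, 0R2, 1R0, 1R1, 1R2, 2R0, 2R1, 2R2
Branch closes: r and ~r both at 2.
(One branch shown.) All branches close.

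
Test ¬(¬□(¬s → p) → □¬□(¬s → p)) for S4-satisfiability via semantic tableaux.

Satisfiable (open branch found)

1. ¬(¬□(¬s → p) → □¬□(¬s → p)), 0
2. ¬□(¬s → p), 0
3. ¬□¬□(¬s → p), 0
4. ¬(¬s → p), 1
5. ¬s, 1
6. ¬p, 1
7. □(¬s → p), 2
8. ¬s → p, 2
9. p, 2
Accessibility: 0R0, 0R1, 0R2, 1R1, 2R2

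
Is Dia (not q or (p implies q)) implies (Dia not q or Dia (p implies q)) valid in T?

Yes, valid

Tableau for the negation not (Dia (not q or (p implies q)) implies (Dia not q or Dia (p implies q))):
1. not (Dia (not q or (p implies q)) implies (Dia not q or Dia (p implies q))), 0
2. Dia (not q or (p implies q)), 0   [neg-implies-rule on 1]
3. not (Dia not q or Dia (p implies q)), 0   [neg-implies-rule on 1]
4. not Dia not q, 0   [neg-or-rule on 3]
5. not Dia (p implies q), 0   [neg-or-rule on 3]
6. q, 0   [neg-Dia-rule on 4 via 0R0]
7. not (p implies q), 0   [neg-Dia-rule on 5 via 0R0]
8. p, 0   [neg-implies-rule on 7]
9. not q, 0   [neg-implies-rule on 7]
Accessibility: 0R0
Branch closes: q and not q both at 0.
All branches of the negation close; one closing branch shown above.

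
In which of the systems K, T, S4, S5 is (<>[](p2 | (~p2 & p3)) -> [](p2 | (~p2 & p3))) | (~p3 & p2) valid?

S5-tableau for the negation ~((<>[](p2 | (~p2 & p3)) -> [](p2 | (~p2 & p3))) | (~p3 & p2)):
1. ~((<>[](p2 | (~p2 & p3)) -> [](p2 | (~p2 & p3))) | (~p3 & p2)), u
2. ~(<>[](p2 | (~p2 & p3)) -> [](p2 | (~p2 & p3))), u
3. ~(~p3 & p2), u
4. <>[](p2 | (~p2 & p3)), u
5. ~[](p2 | (~p2 & p3)), u
6. ~p2, u
7. [](p2 | (~p2 & p3)), v
8. p2 | (~p2 & p3), u
9. p2 | (~p2 & p3), v
10. ~p2 & p3, u
11. p3, u
12. ~p2 & p3, v
13. ~p2, v
14. p3, v
15. ~(p2 | (~p2 & p3)), w
16. ~p2, w
17. ~(~p2 & p3), w
18. p2 | (~p2 & p3), w
19. ~p3, w
20. ~p2 & p3, w
21. p3, w
Accessibility: uRu, uRv, uRw, vRu, vRv, vRw, wRu, wRv, wRw
Branch closes: p3 and ~p3 both at w.
Every branch closes (one shown): valid in S5.
S4-tableau for the negation ~((<>[](p2 | (~p2 & p3)) -> [](p2 | (~p2 & p3))) | (~p3 & p2)):
1. ~((<>[](p2 | (~p2 & p3)) -> [](p2 | (~p2 & p3))) | (~p3 & p2)), u
2. ~(<>[](p2 | (~p2 & p3)) -> [](p2 | (~p2 & p3))), u
3. ~(~p3 & p2), u
4. <>[](p2 | (~p2 & p3)), u
5. ~[](p2 | (~p2 & p3)), u
6. ~p2, u
7. [](p2 | (~p2 & p3)), v
8. p2 | (~p2 & p3), v
9. ~p2 & p3, v
10. ~p2, v
11. p3, v
12. ~(p2 | (~p2 & p3)), w
13. ~p2, w
14. ~(~p2 & p3), w
15. ~p3, w
Accessibility: uRu, uRv, uRw, vRv, wRw
Complete open branch: countermodel on an S4-frame, so not valid in S4, nor in K, T (the same frame is also a K-frame and a T-frame).

S5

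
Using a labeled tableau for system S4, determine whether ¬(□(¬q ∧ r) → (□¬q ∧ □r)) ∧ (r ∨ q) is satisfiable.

Unsatisfiable

1. ¬(□(¬q ∧ r) → (□¬q ∧ □r)) ∧ (r ∨ q), w0
2. ¬(□(¬q ∧ r) → (□¬q ∧ □r)), w0
3. r ∨ q, w0
4. □(¬q ∧ r), w0
5. ¬(□¬q ∧ □r), w0
6. ¬q ∧ r, w0
7. ¬q, w0
8. r, w0
9. ¬□r, w0
10. ¬r, w1
11. ¬q ∧ r, w1
12. ¬q, w1
13. r, w1
Accessibility: w0Rw0, w0Rw1, w1Rw1
Branch closes: r and ¬r both at w1.
(One branch shown.) All branches close.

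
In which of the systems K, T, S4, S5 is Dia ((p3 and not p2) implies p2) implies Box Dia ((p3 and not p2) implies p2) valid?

S5

S4-tableau for the negation not (Dia ((p3 and not p2) implies p2) implies Box Dia ((p3 and not p2) implies p2)):
1. not (Dia ((p3 and not p2) implies p2) implies Box Dia ((p3 and not p2) implies p2)), w0
2. Dia ((p3 and not p2) implies p2), w0
3. not Box Dia ((p3 and not p2) implies p2), w0
4. (p3 and not p2) implies p2, w1
5. p2, w1
6. not Dia ((p3 and not p2) implies p2), w2
7. not ((p3 and not p2) implies p2), w2
8. p3 and not p2, w2
9. not p2, w2
10. p3, w2
Accessibility: w0Rw0, w0Rw1, w0Rw2, w1Rw1, w2Rw2
Complete open branch: countermodel on an S4-frame, so not valid in S4, nor in K, T (the same frame is also a K-frame and a T-frame).
S5-tableau for the negation not (Dia ((p3 and not p2) implies p2) implies Box Dia ((p3 and not p2) implies p2)):
1. not (Dia ((p3 and not p2) implies p2) implies Box Dia ((p3 and not p2) implies p2)), w0
2. Dia ((p3 and not p2) implies p2), w0
3. not Box Dia ((p3 and not p2) implies p2), w0
4. (p3 and not p2) implies p2, w1
5. not (p3 and not p2), w1
6. not p3, w1
7. not Dia ((p3 and not p2) implies p2), w2
8. not ((p3 and not p2) implies p2), w0
9. p3 and not p2, w0
10. not p2, w0
11. p3, w0
12. not ((p3 and not p2) implies p2), w1
13. p3 and not p2, w1
14. not p2, w1
15. p3, w1
Accessibility: w0Rw0, w0Rw1, w0Rw2, w1Rw0, w1Rw1, w1Rw2, w2Rw0, w2Rw1, w2Rw2
Branch closes: p3 and not p3 both at w1.
Every branch closes (one shown): valid in S5.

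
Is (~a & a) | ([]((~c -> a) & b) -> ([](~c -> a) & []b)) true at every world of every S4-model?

Valid

Tableau for the negation ~((~a & a) | ([]((~c -> a) & b) -> ([](~c -> a) & []b))):
1. ~((~a & a) | ([]((~c -> a) & b) -> ([](~c -> a) & []b))), u
2. ~(~a & a), u   [~|-rule on 1]
3. ~([]((~c -> a) & b) -> ([](~c -> a) & []b)), u   [~|-rule on 1]
4. []((~c -> a) & b), u   [~->-rule on 3]
5. ~([](~c -> a) & []b), u   [~->-rule on 3]
6. (~c -> a) & b, u   [[]-rule on 4 via uRu]
7. ~c -> a, u   [&-rule on 6]
8. b, u   [&-rule on 6]
9. ~a, u   [~&-rule on 2 (branches; this branch)]
10. ~[](~c -> a), u   [~&-rule on 5 (branches; this branch)]
11. c, u   [->-rule on 7 (branches; this branch)]
12. ~(~c -> a), v   [~[]-rule on 10: fresh world v, uRv]
13. ~c, v   [~->-rule on 12]
14. ~a, v   [~->-rule on 12]
15. (~c -> a) & b, v   [[]-rule on 4 via uRv]
16. ~c -> a, v   [&-rule on 15]
17. b, v   [&-rule on 15]
18. a, v   [->-rule on 16 (branches; this branch)]
Accessibility: uRu, uRv, vRv
Branch closes: a and ~a both at v.
All branches of the negation close; one closing branch shown above.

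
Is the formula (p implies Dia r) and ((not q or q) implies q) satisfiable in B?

Satisfiable (open branch found)

1. (p implies Dia r) and ((not q or q) implies q), 0
2. p implies Dia r, 0   [and-rule on 1]
3. (not q or q) implies q, 0   [and-rule on 1]
4. Dia r, 0   [implies-rule on 2 (branches; this branch)]
5. q, 0   [implies-rule on 3 (branches; this branch)]
6. r, 1   [Dia-rule on 4: fresh world 1, 0R1]
Accessibility: 0R0, 0R1, 1R0, 1R1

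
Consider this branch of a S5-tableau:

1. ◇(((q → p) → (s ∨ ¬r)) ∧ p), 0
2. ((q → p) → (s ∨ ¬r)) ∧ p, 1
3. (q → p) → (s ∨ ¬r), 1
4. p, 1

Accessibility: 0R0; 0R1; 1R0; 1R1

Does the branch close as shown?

Not closed

No world carries both an atom and its negation.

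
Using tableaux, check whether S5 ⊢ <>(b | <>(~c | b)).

Tableau for the negation ~<>(b | <>(~c | b)):
1. ~<>(b | <>(~c | b)), w0
2. ~(b | <>(~c | b)), w0
3. ~b, w0
4. ~<>(~c | b), w0
5. ~(~c | b), w0
6. c, w0
Accessibility: w0Rw0
The negation has an open branch (countermodel exists).

No, not valid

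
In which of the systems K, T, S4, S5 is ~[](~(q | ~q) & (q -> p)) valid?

T-tableau for the negation [](~(q | ~q) & (q -> p)):
1. [](~(q | ~q) & (q -> p)), w0
2. ~(q | ~q) & (q -> p), w0
3. ~(q | ~q), w0
4. q -> p, w0
5. ~q, w0
6. q, w0
Accessibility: w0Rw0
Branch closes: q and ~q both at w0.
Every branch closes (one shown): valid in T, hence also in S4, S5 (every theorem of T is a theorem of S4 and S5).
K-tableau for the negation [](~(q | ~q) & (q -> p)):
1. [](~(q | ~q) & (q -> p)), w0
Complete open branch: countermodel on a K-frame, so not valid in K.

T, S4, S5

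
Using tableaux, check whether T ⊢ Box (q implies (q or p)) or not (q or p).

Valid

Tableau for the negation not (Box (q implies (q or p)) or not (q or p)):
1. not (Box (q implies (q or p)) or not (q or p)), 0
2. not Box (q implies (q or p)), 0   [neg-or-rule on 1]
3. q or p, 0   [neg-or-rule on 1]
4. p, 0   [or-rule on 3 (branches; this branch)]
5. not (q implies (q or p)), 1   [neg-Box-rule on 2: fresh world 1, 0R1]
6. q, 1   [neg-implies-rule on 5]
7. not (q or p), 1   [neg-implies-rule on 5]
8. not q, 1   [neg-or-rule on 7]
9. not p, 1   [neg-or-rule on 7]
Accessibility: 0R0, 0R1, 1R1
Branch closes: q and not q both at 1.
Every branch of the negation's tableau closes; the branch above is one of them.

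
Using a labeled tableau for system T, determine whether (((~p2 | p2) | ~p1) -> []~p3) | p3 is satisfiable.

1. (((~p2 | p2) | ~p1) -> []~p3) | p3, w0
2. p3, w0   [|-rule on 1 (branches; this branch)]
Accessibility: w0Rw0

Satisfiable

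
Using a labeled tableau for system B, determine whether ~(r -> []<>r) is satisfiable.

1. ~(r -> []<>r), w0
2. r, w0   [~->-rule on 1]
3. ~[]<>r, w0   [~->-rule on 1]
4. ~<>r, w1   [~[]-rule on 3: fresh world w1, w0Rw1]
5. ~r, w0   [~<>-rule on 4 via w1Rw0]
Accessibility: w0Rw0, w0Rw1, w1Rw0, w1Rw1
Branch closes: r and ~r both at w0.
(One branch shown.) All branches close.

Unsatisfiable (every branch closes)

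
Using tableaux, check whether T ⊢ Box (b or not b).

Tableau for the negation not Box (b or not b):
1. not Box (b or not b), 0
2. not (b or not b), 1
3. not b, 1
4. b, 1
Accessibility: 0R0, 0R1, 1R1
Branch closes: b and not b both at 1.
Every branch of the negation's tableau closes; the branch above is one of them.

Valid in T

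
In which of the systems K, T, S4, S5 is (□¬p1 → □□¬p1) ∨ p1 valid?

S4, S5

S4-tableau for the negation ¬((□¬p1 → □□¬p1) ∨ p1):
1. ¬((□¬p1 → □□¬p1) ∨ p1), u
2. ¬(□¬p1 → □□¬p1), u   [¬∨-rule on 1]
3. ¬p1, u   [¬∨-rule on 1]
4. □¬p1, u   [¬→-rule on 2]
5. ¬□□¬p1, u   [¬→-rule on 2]
6. ¬□¬p1, v   [¬□-rule on 5: fresh world v, uRv]
7. ¬p1, v   [□-rule on 4 via uRv]
8. p1, w   [¬□-rule on 6: fresh world w, vRw]
9. ¬p1, w   [□-rule on 4 via uRw]
Accessibility: uRu, uRv, uRw, vRv, vRw, wRw
Branch closes: p1 and ¬p1 both at w.
Every branch closes (one shown): valid in S4, hence also in S5 (every theorem of S4 is a theorem of S5).
T-tableau for the negation ¬((□¬p1 → □□¬p1) ∨ p1):
1. ¬((□¬p1 → □□¬p1) ∨ p1), u
2. ¬(□¬p1 → □□¬p1), u   [¬∨-rule on 1]
3. ¬p1, u   [¬∨-rule on 1]
4. □¬p1, u   [¬→-rule on 2]
5. ¬□□¬p1, u   [¬→-rule on 2]
6. ¬□¬p1, v   [¬□-rule on 5: fresh world v, uRv]
7. ¬p1, v   [□-rule on 4 via uRv]
8. p1, w   [¬□-rule on 6: fresh world w, vRw]
Accessibility: uRu, uRv, vRv, vRw, wRw
Complete open branch: countermodel on a T-frame, so not valid in T, nor in K (the same frame is also a K-frame).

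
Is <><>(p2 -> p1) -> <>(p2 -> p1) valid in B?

Tableau for the negation ~(<><>(p2 -> p1) -> <>(p2 -> p1)):
1. ~(<><>(p2 -> p1) -> <>(p2 -> p1)), w0
2. <><>(p2 -> p1), w0
3. ~<>(p2 -> p1), w0
4. ~(p2 -> p1), w0
5. p2, w0
6. ~p1, w0
7. <>(p2 -> p1), w1
8. ~(p2 -> p1), w1
9. p2, w1
10. ~p1, w1
11. p2 -> p1, w2
12. p1, w2
Accessibility: w0Rw0, w0Rw1, w1Rw0, w1Rw1, w1Rw2, w2Rw1, w2Rw2
The negation has an open branch (countermodel exists).

No, not valid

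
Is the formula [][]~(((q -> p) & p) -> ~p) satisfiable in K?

Yes, satisfiable

1. [][]~(((q -> p) & p) -> ~p), 0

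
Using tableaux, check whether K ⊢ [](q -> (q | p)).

Valid

Tableau for the negation ~[](q -> (q | p)):
1. ~[](q -> (q | p)), 0
2. ~(q -> (q | p)), 1   [~[]-rule on 1: fresh world 1, 0R1]
3. q, 1   [~->-rule on 2]
4. ~(q | p), 1   [~->-rule on 2]
5. ~q, 1   [~|-rule on 4]
6. ~p, 1   [~|-rule on 4]
Accessibility: 0R1
Branch closes: q and ~q both at 1.
Every branch of the negation's tableau closes; the branch above is one of them.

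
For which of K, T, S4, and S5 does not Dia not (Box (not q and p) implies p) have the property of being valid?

T-tableau for the negation Dia not (Box (not q and p) implies p):
1. Dia not (Box (not q and p) implies p), 0
2. not (Box (not q and p) implies p), 1   [Dia-rule on 1: fresh world 1, 0R1]
3. Box (not q and p), 1   [neg-implies-rule on 2]
4. not p, 1   [neg-implies-rule on 2]
5. not q and p, 1   [Box-rule on 3 via 1R1]
6. not q, 1   [and-rule on 5]
7. p, 1   [and-rule on 5]
Accessibility: 0R0, 0R1, 1R1
Branch closes: p and not p both at 1.
Every branch closes (one shown): valid in T, hence also in S4, S5 (every theorem of T is a theorem of S4 and S5).
K-tableau for the negation Dia not (Box (not q and p) implies p):
1. Dia not (Box (not q and p) implies p), 0
2. not (Box (not q and p) implies p), 1   [Dia-rule on 1: fresh world 1, 0R1]
3. Box (not q and p), 1   [neg-implies-rule on 2]
4. not p, 1   [neg-implies-rule on 2]
Accessibility: 0R1
Complete open branch: countermodel on a K-frame, so not valid in K.

T, S4, S5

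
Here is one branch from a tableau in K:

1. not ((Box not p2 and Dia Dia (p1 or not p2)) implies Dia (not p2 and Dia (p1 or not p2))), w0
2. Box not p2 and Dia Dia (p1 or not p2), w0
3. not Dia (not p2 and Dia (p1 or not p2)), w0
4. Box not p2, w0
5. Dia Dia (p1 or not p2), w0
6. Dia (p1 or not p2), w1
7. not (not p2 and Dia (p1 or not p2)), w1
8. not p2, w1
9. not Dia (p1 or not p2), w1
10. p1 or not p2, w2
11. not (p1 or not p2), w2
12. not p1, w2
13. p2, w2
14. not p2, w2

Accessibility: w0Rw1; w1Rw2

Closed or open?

Both p2 and not p2 appear at w2.

Closed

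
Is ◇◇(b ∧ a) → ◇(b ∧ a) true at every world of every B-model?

Tableau for the negation ¬(◇◇(b ∧ a) → ◇(b ∧ a)):
1. ¬(◇◇(b ∧ a) → ◇(b ∧ a)), 0
2. ◇◇(b ∧ a), 0   [¬→-rule on 1]
3. ¬◇(b ∧ a), 0   [¬→-rule on 1]
4. ¬(b ∧ a), 0   [¬◇-rule on 3 via 0R0]
5. ¬a, 0   [¬∧-rule on 4 (branches; this branch)]
6. ◇(b ∧ a), 1   [◇-rule on 2: fresh world 1, 0R1]
7. ¬(b ∧ a), 1   [¬◇-rule on 3 via 0R1]
8. ¬a, 1   [¬∧-rule on 7 (branches; this branch)]
9. b ∧ a, 2   [◇-rule on 6: fresh world 2, 1R2]
10. b, 2   [∧-rule on 9]
11. a, 2   [∧-rule on 9]
Accessibility: 0R0, 0R1, 1R0, 1R1, 1R2, 2R1, 2R2
The negation has an open branch (countermodel exists).

Invalid (countermodel exists)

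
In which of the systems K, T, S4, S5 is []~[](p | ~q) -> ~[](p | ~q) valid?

T-tableau for the negation ~([]~[](p | ~q) -> ~[](p | ~q)):
1. ~([]~[](p | ~q) -> ~[](p | ~q)), w0
2. []~[](p | ~q), w0   [~->-rule on 1]
3. [](p | ~q), w0   [~->-rule on 1]
4. ~[](p | ~q), w0   [[]-rule on 2 via w0Rw0]
5. p | ~q, w0   [[]-rule on 3 via w0Rw0]
6. ~q, w0   [|-rule on 5 (branches; this branch)]
7. ~(p | ~q), w1   [~[]-rule on 4: fresh world w1, w0Rw1]
8. ~p, w1   [~|-rule on 7]
9. q, w1   [~|-rule on 7]
10. ~[](p | ~q), w1   [[]-rule on 2 via w0Rw1]
11. p | ~q, w1   [[]-rule on 3 via w0Rw1]
12. ~q, w1   [|-rule on 11 (branches; this branch)]
Accessibility: w0Rw0, w0Rw1, w1Rw1
Branch closes: q and ~q both at w1.
Every branch closes (one shown): valid in T, hence also in S4, S5 (every theorem of T is a theorem of S4 and S5).
K-tableau for the negation ~([]~[](p | ~q) -> ~[](p | ~q)):
1. ~([]~[](p | ~q) -> ~[](p | ~q)), w0
2. []~[](p | ~q), w0   [~->-rule on 1]
3. [](p | ~q), w0   [~->-rule on 1]
Complete open branch: countermodel on a K-frame, so not valid in K.

T, S4, S5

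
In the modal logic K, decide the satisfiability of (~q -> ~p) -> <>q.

Yes, satisfiable

1. (~q -> ~p) -> <>q, 0
2. <>q, 0   [->-rule on 1 (branches; this branch)]
3. q, 1   [<>-rule on 2: fresh world 1, 0R1]
Accessibility: 0R1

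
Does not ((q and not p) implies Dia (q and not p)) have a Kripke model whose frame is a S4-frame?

1. not ((q and not p) implies Dia (q and not p)), 0
2. q and not p, 0
3. not Dia (q and not p), 0
4. q, 0
5. not p, 0
6. not (q and not p), 0
7. p, 0
Accessibility: 0R0
Branch closes: p and not p both at 0.
Every branch closes; the branch above is one of them.

No, unsatisfiable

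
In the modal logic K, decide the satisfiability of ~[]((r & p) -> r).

1. ~[]((r & p) -> r), w0
2. ~((r & p) -> r), w1
3. r & p, w1
4. ~r, w1
5. r, w1
6. p, w1
Accessibility: w0Rw1
Branch closes: r and ~r both at w1.
Every branch closes; the branch above is one of them.

No, unsatisfiable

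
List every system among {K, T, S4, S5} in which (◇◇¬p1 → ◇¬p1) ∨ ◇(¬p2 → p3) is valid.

S4, S5

S4-tableau for the negation ¬((◇◇¬p1 → ◇¬p1) ∨ ◇(¬p2 → p3)):
1. ¬((◇◇¬p1 → ◇¬p1) ∨ ◇(¬p2 → p3)), 0
2. ¬(◇◇¬p1 → ◇¬p1), 0   [¬∨-rule on 1]
3. ¬◇(¬p2 → p3), 0   [¬∨-rule on 1]
4. ◇◇¬p1, 0   [¬→-rule on 2]
5. ¬◇¬p1, 0   [¬→-rule on 2]
6. ¬(¬p2 → p3), 0   [¬◇-rule on 3 via 0R0]
7. ¬p2, 0   [¬→-rule on 6]
8. ¬p3, 0   [¬→-rule on 6]
9. p1, 0   [¬◇-rule on 5 via 0R0]
10. ◇¬p1, 1   [◇-rule on 4: fresh world 1, 0R1]
11. ¬(¬p2 → p3), 1   [¬◇-rule on 3 via 0R1]
12. ¬p2, 1   [¬→-rule on 11]
13. ¬p3, 1   [¬→-rule on 11]
14. p1, 1   [¬◇-rule on 5 via 0R1]
15. ¬p1, 2   [◇-rule on 10: fresh world 2, 1R2]
16. ¬(¬p2 → p3), 2   [¬◇-rule on 3 via 0R2]
17. ¬p2, 2   [¬→-rule on 16]
18. ¬p3, 2   [¬→-rule on 16]
19. p1, 2   [¬◇-rule on 5 via 0R2]
Accessibility: 0R0, 0R1, 0R2, 1R1, 1R2, 2R2
Branch closes: p1 and ¬p1 both at 2.
Every branch closes (one shown): valid in S4, hence also in S5 (every theorem of S4 is a theorem of S5).
T-tableau for the negation ¬((◇◇¬p1 → ◇¬p1) ∨ ◇(¬p2 → p3)):
1. ¬((◇◇¬p1 → ◇¬p1) ∨ ◇(¬p2 → p3)), 0
2. ¬(◇◇¬p1 → ◇¬p1), 0   [¬∨-rule on 1]
3. ¬◇(¬p2 → p3), 0   [¬∨-rule on 1]
4. ◇◇¬p1, 0   [¬→-rule on 2]
5. ¬◇¬p1, 0   [¬→-rule on 2]
6. ¬(¬p2 → p3), 0   [¬◇-rule on 3 via 0R0]
7. ¬p2, 0   [¬→-rule on 6]
8. ¬p3, 0   [¬→-rule on 6]
9. p1, 0   [¬◇-rule on 5 via 0R0]
10. ◇¬p1, 1   [◇-rule on 4: fresh world 1, 0R1]
11. ¬(¬p2 → p3), 1   [¬◇-rule on 3 via 0R1]
12. ¬p2, 1   [¬→-rule on 11]
13. ¬p3, 1   [¬→-rule on 11]
14. p1, 1   [¬◇-rule on 5 via 0R1]
15. ¬p1, 2   [◇-rule on 10: fresh world 2, 1R2]
Accessibility: 0R0, 0R1, 1R1, 1R2, 2R2
Complete open branch: countermodel on a T-frame, so not valid in T, nor in K (the same frame is also a K-frame).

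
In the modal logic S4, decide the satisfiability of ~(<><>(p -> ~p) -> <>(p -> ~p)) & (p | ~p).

1. ~(<><>(p -> ~p) -> <>(p -> ~p)) & (p | ~p), u
2. ~(<><>(p -> ~p) -> <>(p -> ~p)), u   [&-rule on 1]
3. p | ~p, u   [&-rule on 1]
4. <><>(p -> ~p), u   [~->-rule on 2]
5. ~<>(p -> ~p), u   [~->-rule on 2]
6. ~(p -> ~p), u   [~<>-rule on 5 via uRu]
7. p, u   [~->-rule on 6]
8. <>(p -> ~p), v   [<>-rule on 4: fresh world v, uRv]
9. ~(p -> ~p), v   [~<>-rule on 5 via uRv]
10. p, v   [~->-rule on 9]
11. p -> ~p, w   [<>-rule on 8: fresh world w, vRw]
12. ~(p -> ~p), w   [~<>-rule on 5 via uRw]
13. p, w   [~->-rule on 12]
14. ~p, w   [->-rule on 11 (branches; this branch)]
Accessibility: uRu, uRv, uRw, vRv, vRw, wRw
Branch closes: p and ~p both at w.
Every branch closes; the branch above is one of them.

Unsatisfiable (every branch closes)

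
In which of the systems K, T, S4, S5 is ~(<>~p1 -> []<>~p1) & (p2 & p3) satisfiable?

K, T, S4

S5-tableau for the formula:
1. ~(<>~p1 -> []<>~p1) & (p2 & p3), w0
2. ~(<>~p1 -> []<>~p1), w0
3. p2 & p3, w0
4. <>~p1, w0
5. ~[]<>~p1, w0
6. p2, w0
7. p3, w0
8. ~p1, w1
9. ~<>~p1, w2
10. p1, w0
11. p1, w1
Accessibility: w0Rw0, w0Rw1, w0Rw2, w1Rw0, w1Rw1, w1Rw2, w2Rw0, w2Rw1, w2Rw2
Branch closes: p1 and ~p1 both at w1.
Every branch closes (one shown): unsatisfiable in S5.
S4-tableau for the formula:
1. ~(<>~p1 -> []<>~p1) & (p2 & p3), w0
2. ~(<>~p1 -> []<>~p1), w0
3. p2 & p3, w0
4. <>~p1, w0
5. ~[]<>~p1, w0
6. p2, w0
7. p3, w0
8. ~p1, w1
9. ~<>~p1, w2
10. p1, w2
Accessibility: w0Rw0, w0Rw1, w0Rw2, w1Rw1, w2Rw2
Complete open branch: satisfiable in S4, hence also in K, T (this S4-model is also a K-model and a T-model).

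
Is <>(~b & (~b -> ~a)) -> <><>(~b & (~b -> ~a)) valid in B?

Yes, valid

Tableau for the negation ~(<>(~b & (~b -> ~a)) -> <><>(~b & (~b -> ~a))):
1. ~(<>(~b & (~b -> ~a)) -> <><>(~b & (~b -> ~a))), w0
2. <>(~b & (~b -> ~a)), w0
3. ~<><>(~b & (~b -> ~a)), w0
4. ~<>(~b & (~b -> ~a)), w0
5. ~(~b & (~b -> ~a)), w0
6. ~(~b -> ~a), w0
7. ~b, w0
8. a, w0
9. ~b & (~b -> ~a), w1
10. ~b, w1
11. ~b -> ~a, w1
12. ~<>(~b & (~b -> ~a)), w1
13. ~(~b & (~b -> ~a)), w1
14. ~a, w1
15. ~(~b -> ~a), w1
16. a, w1
Accessibility: w0Rw0, w0Rw1, w1Rw0, w1Rw1
Branch closes: a and ~a both at w1.
Every branch of the negation's tableau closes; the branch above is one of them.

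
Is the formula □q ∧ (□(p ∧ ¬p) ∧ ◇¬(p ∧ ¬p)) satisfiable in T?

1. □q ∧ (□(p ∧ ¬p) ∧ ◇¬(p ∧ ¬p)), 0
2. □q, 0   [∧-rule on 1]
3. □(p ∧ ¬p) ∧ ◇¬(p ∧ ¬p), 0   [∧-rule on 1]
4. □(p ∧ ¬p), 0   [∧-rule on 3]
5. ◇¬(p ∧ ¬p), 0   [∧-rule on 3]
6. q, 0   [□-rule on 2 via 0R0]
7. p ∧ ¬p, 0   [□-rule on 4 via 0R0]
8. p, 0   [∧-rule on 7]
9. ¬p, 0   [∧-rule on 7]
Accessibility: 0R0
Branch closes: p and ¬p both at 0.
Every branch closes; the branch above is one of them.

Unsatisfiable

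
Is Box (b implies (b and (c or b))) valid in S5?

Tableau for the negation not Box (b implies (b and (c or b))):
1. not Box (b implies (b and (c or b))), 0
2. not (b implies (b and (c or b))), 1
3. b, 1
4. not (b and (c or b)), 1
5. not (c or b), 1
6. not c, 1
7. not b, 1
Accessibility: 0R0, 0R1, 1R0, 1R1
Branch closes: b and not b both at 1.
All branches of the negation close; one closing branch shown above.

Yes, valid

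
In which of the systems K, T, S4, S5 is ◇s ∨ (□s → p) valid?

T-tableau for the negation ¬(◇s ∨ (□s → p)):
1. ¬(◇s ∨ (□s → p)), 0
2. ¬◇s, 0
3. ¬(□s → p), 0
4. □s, 0
5. ¬p, 0
6. ¬s, 0
7. s, 0
Accessibility: 0R0
Branch closes: s and ¬s both at 0.
Every branch closes (one shown): valid in T, hence also in S4, S5 (every theorem of T is a theorem of S4 and S5).
K-tableau for the negation ¬(◇s ∨ (□s → p)):
1. ¬(◇s ∨ (□s → p)), 0
2. ¬◇s, 0
3. ¬(□s → p), 0
4. □s, 0
5. ¬p, 0
Complete open branch: countermodel on a K-frame, so not valid in K.

T, S4, S5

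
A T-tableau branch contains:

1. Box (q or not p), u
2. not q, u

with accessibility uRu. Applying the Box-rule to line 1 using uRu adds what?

q or not p, u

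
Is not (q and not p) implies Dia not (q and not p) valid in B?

Tableau for the negation not (not (q and not p) implies Dia not (q and not p)):
1. not (not (q and not p) implies Dia not (q and not p)), w0
2. not (q and not p), w0
3. not Dia not (q and not p), w0
4. q and not p, w0
5. q, w0
6. not p, w0
7. p, w0
Accessibility: w0Rw0
Branch closes: p and not p both at w0.
Every branch of the negation's tableau closes; the branch above is one of them.

Valid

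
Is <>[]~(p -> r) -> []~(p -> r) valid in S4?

Not valid

Tableau for the negation ~(<>[]~(p -> r) -> []~(p -> r)):
1. ~(<>[]~(p -> r) -> []~(p -> r)), 0
2. <>[]~(p -> r), 0   [~->-rule on 1]
3. ~[]~(p -> r), 0   [~->-rule on 1]
4. []~(p -> r), 1   [<>-rule on 2: fresh world 1, 0R1]
5. ~(p -> r), 1   [[]-rule on 4 via 1R1]
6. p, 1   [~->-rule on 5]
7. ~r, 1   [~->-rule on 5]
8. p -> r, 2   [~[]-rule on 3: fresh world 2, 0R2]
9. r, 2   [->-rule on 8 (branches; this branch)]
Accessibility: 0R0, 0R1, 0R2, 1R1, 2R2
The negation has an open branch (countermodel exists).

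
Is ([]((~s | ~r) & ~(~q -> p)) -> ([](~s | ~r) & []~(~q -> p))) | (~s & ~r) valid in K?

Valid in K

Tableau for the negation ~(([]((~s | ~r) & ~(~q -> p)) -> ([](~s | ~r) & []~(~q -> p))) | (~s & ~r)):
1. ~(([]((~s | ~r) & ~(~q -> p)) -> ([](~s | ~r) & []~(~q -> p))) | (~s & ~r)), 0
2. ~([]((~s | ~r) & ~(~q -> p)) -> ([](~s | ~r) & []~(~q -> p))), 0   [~|-rule on 1]
3. ~(~s & ~r), 0   [~|-rule on 1]
4. []((~s | ~r) & ~(~q -> p)), 0   [~->-rule on 2]
5. ~([](~s | ~r) & []~(~q -> p)), 0   [~->-rule on 2]
6. r, 0   [~&-rule on 3 (branches; this branch)]
7. ~[](~s | ~r), 0   [~&-rule on 5 (branches; this branch)]
8. ~(~s | ~r), 1   [~[]-rule on 7: fresh world 1, 0R1]
9. s, 1   [~|-rule on 8]
10. r, 1   [~|-rule on 8]
11. (~s | ~r) & ~(~q -> p), 1   [[]-rule on 4 via 0R1]
12. ~s | ~r, 1   [&-rule on 11]
13. ~(~q -> p), 1   [&-rule on 11]
14. ~q, 1   [~->-rule on 13]
15. ~p, 1   [~->-rule on 13]
16. ~r, 1   [|-rule on 12 (branches; this branch)]
Accessibility: 0R1
Branch closes: r and ~r both at 1.
All branches of the negation close; one closing branch shown above.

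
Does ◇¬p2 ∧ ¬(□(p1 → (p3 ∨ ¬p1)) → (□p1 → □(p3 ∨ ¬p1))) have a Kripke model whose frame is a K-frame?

Unsatisfiable

1. ◇¬p2 ∧ ¬(□(p1 → (p3 ∨ ¬p1)) → (□p1 → □(p3 ∨ ¬p1))), u
2. ◇¬p2, u
3. ¬(□(p1 → (p3 ∨ ¬p1)) → (□p1 → □(p3 ∨ ¬p1))), u
4. □(p1 → (p3 ∨ ¬p1)), u
5. ¬(□p1 → □(p3 ∨ ¬p1)), u
6. □p1, u
7. ¬□(p3 ∨ ¬p1), u
8. ¬p2, v
9. p1 → (p3 ∨ ¬p1), v
10. p1, v
11. p3 ∨ ¬p1, v
12. p3, v
13. ¬(p3 ∨ ¬p1), w
14. ¬p3, w
15. p1, w
16. p1 → (p3 ∨ ¬p1), w
17. p3 ∨ ¬p1, w
18. ¬p1, w
Accessibility: uRv, uRw
Branch closes: p1 and ¬p1 both at w.
All branches of the tableau close; one closing branch shown above.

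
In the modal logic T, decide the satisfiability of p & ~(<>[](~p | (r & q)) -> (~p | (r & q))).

Yes, satisfiable

1. p & ~(<>[](~p | (r & q)) -> (~p | (r & q))), u
2. p, u
3. ~(<>[](~p | (r & q)) -> (~p | (r & q))), u
4. <>[](~p | (r & q)), u
5. ~(~p | (r & q)), u
6. ~(r & q), u
7. ~q, u
8. [](~p | (r & q)), v
9. ~p | (r & q), v
10. r & q, v
11. r, v
12. q, v
Accessibility: uRu, uRv, vRv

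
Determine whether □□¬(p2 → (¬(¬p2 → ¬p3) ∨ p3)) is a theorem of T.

Invalid (countermodel exists)

Tableau for the negation ¬□□¬(p2 → (¬(¬p2 → ¬p3) ∨ p3)):
1. ¬□□¬(p2 → (¬(¬p2 → ¬p3) ∨ p3)), u
2. ¬□¬(p2 → (¬(¬p2 → ¬p3) ∨ p3)), v
3. p2 → (¬(¬p2 → ¬p3) ∨ p3), w
4. ¬(¬p2 → ¬p3) ∨ p3, w
5. p3, w
Accessibility: uRu, uRv, vRv, vRw, wRw
The negation has an open branch (countermodel exists).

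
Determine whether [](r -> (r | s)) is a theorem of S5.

Tableau for the negation ~[](r -> (r | s)):
1. ~[](r -> (r | s)), u
2. ~(r -> (r | s)), v
3. r, v
4. ~(r | s), v
5. ~r, v
6. ~s, v
Accessibility: uRu, uRv, vRu, vRv
Branch closes: r and ~r both at v.
All branches of the negation close; one closing branch shown above.

Valid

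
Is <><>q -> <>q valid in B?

Not valid

Tableau for the negation ~(<><>q -> <>q):
1. ~(<><>q -> <>q), u
2. <><>q, u
3. ~<>q, u
4. ~q, u
5. <>q, v
6. ~q, v
7. q, w
Accessibility: uRu, uRv, vRu, vRv, vRw, wRv, wRw
The negation has an open branch (countermodel exists).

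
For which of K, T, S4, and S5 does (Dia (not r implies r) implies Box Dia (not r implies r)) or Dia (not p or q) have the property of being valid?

S5

S4-tableau for the negation not ((Dia (not r implies r) implies Box Dia (not r implies r)) or Dia (not p or q)):
1. not ((Dia (not r implies r) implies Box Dia (not r implies r)) or Dia (not p or q)), 0
2. not (Dia (not r implies r) implies Box Dia (not r implies r)), 0   [neg-or-rule on 1]
3. not Dia (not p or q), 0   [neg-or-rule on 1]
4. Dia (not r implies r), 0   [neg-implies-rule on 2]
5. not Box Dia (not r implies r), 0   [neg-implies-rule on 2]
6. not (not p or q), 0   [neg-Dia-rule on 3 via 0R0]
7. p, 0   [neg-or-rule on 6]
8. not q, 0   [neg-or-rule on 6]
9. not r implies r, 1   [Dia-rule on 4: fresh world 1, 0R1]
10. not (not p or q), 1   [neg-Dia-rule on 3 via 0R1]
11. p, 1   [neg-or-rule on 10]
12. not q, 1   [neg-or-rule on 10]
13. r, 1   [implies-rule on 9 (branches; this branch)]
14. not Dia (not r implies r), 2   [neg-Box-rule on 5: fresh world 2, 0R2]
15. not (not p or q), 2   [neg-Dia-rule on 3 via 0R2]
16. p, 2   [neg-or-rule on 15]
17. not q, 2   [neg-or-rule on 15]
18. not (not r implies r), 2   [neg-Dia-rule on 14 via 2R2]
19. not r, 2   [neg-implies-rule on 18]
Accessibility: 0R0, 0R1, 0R2, 1R1, 2R2
Complete open branch: countermodel on an S4-frame, so not valid in S4, nor in K, T (the same frame is also a K-frame and a T-frame).
S5-tableau for the negation not ((Dia (not r implies r) implies Box Dia (not r implies r)) or Dia (not p or q)):
1. not ((Dia (not r implies r) implies Box Dia (not r implies r)) or Dia (not p or q)), 0
2. not (Dia (not r implies r) implies Box Dia (not r implies r)), 0   [neg-or-rule on 1]
3. not Dia (not p or q), 0   [neg-or-rule on 1]
4. Dia (not r implies r), 0   [neg-implies-rule on 2]
5. not Box Dia (not r implies r), 0   [neg-implies-rule on 2]
6. not (not p or q), 0   [neg-Dia-rule on 3 via 0R0]
7. p, 0   [neg-or-rule on 6]
8. not q, 0   [neg-or-rule on 6]
9. not r implies r, 1   [Dia-rule on 4: fresh world 1, 0R1]
10. not (not p or q), 1   [neg-Dia-rule on 3 via 0R1]
11. p, 1   [neg-or-rule on 10]
12. not q, 1   [neg-or-rule on 10]
13. r, 1   [implies-rule on 9 (branches; this branch)]
14. not Dia (not r implies r), 2   [neg-Box-rule on 5: fresh world 2, 0R2]
15. not (not p or q), 2   [neg-Dia-rule on 3 via 0R2]
16. p, 2   [neg-or-rule on 15]
17. not q, 2   [neg-or-rule on 15]
18. not (not r implies r), 0   [neg-Dia-rule on 14 via 2R0]
19. not r, 0   [neg-implies-rule on 18]
20. not (not r implies r), 1   [neg-Dia-rule on 14 via 2R1]
21. not r, 1   [neg-implies-rule on 20]
Accessibility: 0R0, 0R1, 0R2, 1R0, 1R1, 1R2, 2R0, 2R1, 2R2
Branch closes: r and not r both at 1.
Every branch closes (one shown): valid in S5.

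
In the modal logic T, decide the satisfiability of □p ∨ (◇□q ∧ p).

1. □p ∨ (◇□q ∧ p), w0
2. ◇□q ∧ p, w0   [∨-rule on 1 (branches; this branch)]
3. ◇□q, w0   [∧-rule on 2]
4. p, w0   [∧-rule on 2]
5. □q, w1   [◇-rule on 3: fresh world w1, w0Rw1]
6. q, w1   [□-rule on 5 via w1Rw1]
Accessibility: w0Rw0, w0Rw1, w1Rw1

Satisfiable (open branch found)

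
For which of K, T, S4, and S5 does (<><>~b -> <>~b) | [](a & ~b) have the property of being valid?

S4-tableau for the negation ~((<><>~b -> <>~b) | [](a & ~b)):
1. ~((<><>~b -> <>~b) | [](a & ~b)), u
2. ~(<><>~b -> <>~b), u
3. ~[](a & ~b), u
4. <><>~b, u
5. ~<>~b, u
6. b, u
7. ~(a & ~b), v
8. b, v
9. <>~b, w
10. b, w
11. ~b, x
12. b, x
Accessibility: uRu, uRv, uRw, uRx, vRv, wRw, wRx, xRx
Branch closes: b and ~b both at x.
Every branch closes (one shown): valid in S4, hence also in S5 (every theorem of S4 is a theorem of S5).
T-tableau for the negation ~((<><>~b -> <>~b) | [](a & ~b)):
1. ~((<><>~b -> <>~b) | [](a & ~b)), u
2. ~(<><>~b -> <>~b), u
3. ~[](a & ~b), u
4. <><>~b, u
5. ~<>~b, u
6. b, u
7. ~(a & ~b), v
8. b, v
9. <>~b, w
10. b, w
11. ~b, x
Accessibility: uRu, uRv, uRw, vRv, wRw, wRx, xRx
Complete open branch: countermodel on a T-frame, so not valid in T, nor in K (the same frame is also a K-frame).

S4, S5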